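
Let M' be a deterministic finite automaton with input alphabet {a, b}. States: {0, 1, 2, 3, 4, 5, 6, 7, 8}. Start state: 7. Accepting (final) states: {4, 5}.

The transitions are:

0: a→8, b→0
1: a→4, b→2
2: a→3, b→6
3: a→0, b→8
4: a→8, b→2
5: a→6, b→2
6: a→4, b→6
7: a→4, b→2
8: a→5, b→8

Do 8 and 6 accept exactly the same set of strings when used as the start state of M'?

Yes

First remove the unreachable states {1}; 8 states remain.
Initial partition by acceptance: {4,5} | {0,2,3,6,7,8}.
On input a, block {0,2,3,6,7,8} splits into {0,2,3} and {6,7,8}.
On input a, block {0,2,3} splits into {2,3} and {0}.
Split {2,3} by δ(·,a) → {2} and {3}.
Split {6,7,8} by δ(·,b) → {6,8} and {7}.
The partition is now stable with 6 blocks: {4,5} | {2} | {6,8} | {0} | {3} | {7}.
8 and 6 lie in the same block of the stable partition, so they are equivalent — no string distinguishes them.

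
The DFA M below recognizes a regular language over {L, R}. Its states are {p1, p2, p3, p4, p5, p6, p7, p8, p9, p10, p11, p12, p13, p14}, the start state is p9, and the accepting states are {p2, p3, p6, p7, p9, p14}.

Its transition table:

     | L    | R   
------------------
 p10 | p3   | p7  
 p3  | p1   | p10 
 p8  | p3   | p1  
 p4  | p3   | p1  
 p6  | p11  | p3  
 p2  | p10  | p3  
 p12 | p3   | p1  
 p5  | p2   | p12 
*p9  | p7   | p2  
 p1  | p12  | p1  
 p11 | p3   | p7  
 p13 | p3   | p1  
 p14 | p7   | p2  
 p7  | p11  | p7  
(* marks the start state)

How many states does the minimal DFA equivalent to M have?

First remove the unreachable states {p4,p5,p6,p8,p13,p14}; 8 states remain.
P0 = {p2,p3,p7,p9} | {p1,p10,p11,p12}.
Split {p2,p3,p7,p9} by δ(·,L) → {p2,p3,p7} and {p9}.
Split {p2,p3,p7} by δ(·,R) → {p2,p7} and {p3}.
Split {p2,p7} by δ(·,R) → {p2} and {p7}.
Split {p1,p10,p11,p12} by δ(·,L) → {p10,p11,p12} and {p1}.
Refine {p10,p11,p12} on symbol R: members go to different blocks, giving {p10,p11} and {p12}.
No further refinement is possible. Final partition (7 blocks): {p2} | {p10,p11} | {p9} | {p3} | {p7} | {p1} | {p12}.

7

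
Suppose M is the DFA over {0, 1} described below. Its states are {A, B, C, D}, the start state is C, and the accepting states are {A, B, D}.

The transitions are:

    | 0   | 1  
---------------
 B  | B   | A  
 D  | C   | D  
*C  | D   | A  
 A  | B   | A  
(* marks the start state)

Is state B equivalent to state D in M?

No

Initial partition by acceptance: {A,B,D} | {C}.
Refine {A,B,D} on symbol 0: members go to different blocks, giving {A,B} and {D}.
The partition is now stable with 3 blocks: {A,B} | {C} | {D}.
B and D end up in different blocks, so they are distinguishable. For instance, the string '0' is accepted from only B.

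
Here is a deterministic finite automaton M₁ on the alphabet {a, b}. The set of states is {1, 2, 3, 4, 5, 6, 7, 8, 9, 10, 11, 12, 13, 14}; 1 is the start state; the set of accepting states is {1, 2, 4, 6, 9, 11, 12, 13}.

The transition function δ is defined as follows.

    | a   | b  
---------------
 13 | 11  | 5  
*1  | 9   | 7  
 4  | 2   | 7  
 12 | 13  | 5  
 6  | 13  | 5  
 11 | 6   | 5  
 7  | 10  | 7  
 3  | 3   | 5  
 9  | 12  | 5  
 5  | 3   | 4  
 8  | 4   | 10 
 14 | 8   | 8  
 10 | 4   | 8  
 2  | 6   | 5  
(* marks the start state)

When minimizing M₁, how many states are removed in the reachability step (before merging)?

1

BFS from 1 reaches {1, 2, 3, 4, 5, 6, 7, 8, 9, 10, 11, 12, 13}; the 1 state(s) 14 are never visited.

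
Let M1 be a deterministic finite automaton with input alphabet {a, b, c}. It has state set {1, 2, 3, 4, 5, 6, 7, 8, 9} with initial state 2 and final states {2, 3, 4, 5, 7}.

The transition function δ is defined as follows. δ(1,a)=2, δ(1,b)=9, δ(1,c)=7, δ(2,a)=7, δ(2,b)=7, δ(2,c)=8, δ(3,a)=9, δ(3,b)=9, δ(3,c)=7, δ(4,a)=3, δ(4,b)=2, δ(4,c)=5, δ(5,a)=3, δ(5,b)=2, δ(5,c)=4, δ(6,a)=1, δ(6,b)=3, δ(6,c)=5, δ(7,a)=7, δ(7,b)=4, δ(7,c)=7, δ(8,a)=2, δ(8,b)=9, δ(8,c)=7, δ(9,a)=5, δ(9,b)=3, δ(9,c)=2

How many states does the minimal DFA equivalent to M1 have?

6

First remove the unreachable states {1,6}; 7 states remain.
P0 = {2,3,4,5,7} | {8,9}.
Split {2,3,4,5,7} by δ(·,a) → {2,4,5,7} and {3}.
On input a, block {2,4,5,7} splits into {2,7} and {4,5}.
On input b, block {2,7} splits into {2} and {7}.
On input a, block {8,9} splits into {8} and {9}.
The partition is now stable with 6 blocks: {2} | {8} | {3} | {4,5} | {7} | {9}.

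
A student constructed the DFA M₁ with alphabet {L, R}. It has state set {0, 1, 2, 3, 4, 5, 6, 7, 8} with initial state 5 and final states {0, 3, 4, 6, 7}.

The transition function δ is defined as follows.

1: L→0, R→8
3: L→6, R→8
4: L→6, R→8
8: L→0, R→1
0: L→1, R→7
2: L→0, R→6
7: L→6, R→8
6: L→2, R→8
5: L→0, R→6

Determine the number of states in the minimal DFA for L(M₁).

5

Reachable states from the start: {0,1,2,5,6,7,8}. Unreachable: {3,4} — drop them.
P0 = {0,6,7} | {1,2,5,8}.
Split {0,6,7} by δ(·,L) → {0,6} and {7}.
Split {0,6} by δ(·,R) → {0} and {6}.
Split {1,2,5,8} by δ(·,R) → {1,8} and {2,5}.
The partition is now stable with 5 blocks: {0} | {1,8} | {7} | {6} | {2,5}.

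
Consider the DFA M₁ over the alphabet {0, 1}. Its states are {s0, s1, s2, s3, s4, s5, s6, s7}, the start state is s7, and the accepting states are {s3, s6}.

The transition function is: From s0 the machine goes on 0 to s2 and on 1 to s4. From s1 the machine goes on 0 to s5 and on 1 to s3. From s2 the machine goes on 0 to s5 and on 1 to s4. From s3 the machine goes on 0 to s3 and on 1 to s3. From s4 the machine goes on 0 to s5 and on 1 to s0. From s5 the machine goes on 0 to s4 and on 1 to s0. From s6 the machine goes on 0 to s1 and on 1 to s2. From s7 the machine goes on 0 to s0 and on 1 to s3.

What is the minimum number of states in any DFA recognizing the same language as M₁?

3

First remove the unreachable states {s1,s6}; 6 states remain.
P0 = {s3} | {s0,s2,s4,s5,s7}.
Refine {s0,s2,s4,s5,s7} on symbol 1: members go to different blocks, giving {s0,s2,s4,s5} and {s7}.
No further refinement is possible. Final partition (3 blocks): {s3} | {s0,s2,s4,s5} | {s7}.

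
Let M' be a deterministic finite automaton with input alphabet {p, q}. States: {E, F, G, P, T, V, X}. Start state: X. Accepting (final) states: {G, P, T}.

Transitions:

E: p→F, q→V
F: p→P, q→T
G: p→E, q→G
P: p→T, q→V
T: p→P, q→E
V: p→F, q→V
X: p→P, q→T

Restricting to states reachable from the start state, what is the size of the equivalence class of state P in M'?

Reachable states from the start: {E,F,P,T,V,X}. Unreachable: {G} — drop them.
Initial partition by acceptance: {P,T} | {E,F,V,X}.
Refine {E,F,V,X} on symbol p: members go to different blocks, giving {F,X} and {E,V}.
Stable partition: {P,T} | {F,X} | {E,V} — 3 equivalence classes.
State P belongs to the block {P,T}, which has 2 states.

2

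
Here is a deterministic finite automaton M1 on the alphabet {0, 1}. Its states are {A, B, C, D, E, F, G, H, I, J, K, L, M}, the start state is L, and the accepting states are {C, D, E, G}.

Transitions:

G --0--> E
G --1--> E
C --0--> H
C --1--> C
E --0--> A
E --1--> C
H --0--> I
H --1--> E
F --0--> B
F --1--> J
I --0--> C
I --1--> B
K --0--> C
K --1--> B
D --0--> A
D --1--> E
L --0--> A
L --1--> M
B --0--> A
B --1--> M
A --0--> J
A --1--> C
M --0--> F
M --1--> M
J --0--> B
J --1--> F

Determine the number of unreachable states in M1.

3

No path from L leads to D, G, K; the other 10 states are all reachable.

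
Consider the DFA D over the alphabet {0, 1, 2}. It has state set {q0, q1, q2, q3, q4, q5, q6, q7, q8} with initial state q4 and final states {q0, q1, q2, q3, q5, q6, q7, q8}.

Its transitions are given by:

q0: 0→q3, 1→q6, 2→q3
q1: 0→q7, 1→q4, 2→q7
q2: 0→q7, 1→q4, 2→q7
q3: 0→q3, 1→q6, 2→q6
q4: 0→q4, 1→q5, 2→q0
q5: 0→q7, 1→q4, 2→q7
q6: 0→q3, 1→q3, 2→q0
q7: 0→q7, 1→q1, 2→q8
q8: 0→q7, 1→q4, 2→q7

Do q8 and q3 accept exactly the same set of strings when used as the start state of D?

No

First remove the unreachable states {q2}; 8 states remain.
Start with accepting vs non-accepting: {q0,q1,q3,q5,q6,q7,q8} | {q4}.
On input 1, block {q0,q1,q3,q5,q6,q7,q8} splits into {q0,q3,q6,q7} and {q1,q5,q8}.
On input 1, block {q0,q3,q6,q7} splits into {q0,q3,q6} and {q7}.
No further refinement is possible. Final partition (4 blocks): {q0,q3,q6} | {q4} | {q1,q5,q8} | {q7}.
q8 and q3 end up in different blocks, so they are distinguishable. For instance, the string '1' is accepted from only q3.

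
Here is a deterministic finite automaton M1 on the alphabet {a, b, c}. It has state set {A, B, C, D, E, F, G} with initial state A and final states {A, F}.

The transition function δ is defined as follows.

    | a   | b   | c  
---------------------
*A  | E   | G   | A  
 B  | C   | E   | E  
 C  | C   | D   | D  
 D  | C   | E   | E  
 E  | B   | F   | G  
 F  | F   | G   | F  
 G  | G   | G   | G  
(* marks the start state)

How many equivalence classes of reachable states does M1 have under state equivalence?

All states are reachable from the start state.
Initial partition by acceptance: {A,F} | {B,C,D,E,G}.
Refine {A,F} on symbol a: members go to different blocks, giving {A} and {F}.
Refine {B,C,D,E,G} on symbol b: members go to different blocks, giving {B,C,D,G} and {E}.
On input b, block {B,C,D,G} splits into {B,D} and {C,G}.
On input b, block {C,G} splits into {C} and {G}.
No further refinement is possible. Final partition (6 blocks): {A} | {B,D} | {F} | {E} | {C} | {G}.

6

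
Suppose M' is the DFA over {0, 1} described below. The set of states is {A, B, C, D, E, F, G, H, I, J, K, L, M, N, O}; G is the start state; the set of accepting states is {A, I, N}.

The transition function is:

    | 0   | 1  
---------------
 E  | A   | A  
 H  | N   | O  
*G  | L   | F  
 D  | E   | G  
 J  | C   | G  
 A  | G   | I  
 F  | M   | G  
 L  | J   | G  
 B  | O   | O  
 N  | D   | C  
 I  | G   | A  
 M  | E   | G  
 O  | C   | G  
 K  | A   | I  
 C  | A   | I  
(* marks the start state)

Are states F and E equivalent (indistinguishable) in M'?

States {B,D,H,K,N,O} cannot be reached from the start state, so discard them.
P0 = {A,I} | {C,E,F,G,J,L,M}.
On input 0, block {C,E,F,G,J,L,M} splits into {F,G,J,L,M} and {C,E}.
Split {F,G,J,L,M} by δ(·,0) → {F,G,L} and {J,M}.
Refine {F,G,L} on symbol 0: members go to different blocks, giving {F,L} and {G}.
The partition is now stable with 5 blocks: {A,I} | {F,L} | {C,E} | {J,M} | {G}.
F and E end up in different blocks, so they are distinguishable. For instance, the string '0' is accepted from only E.

No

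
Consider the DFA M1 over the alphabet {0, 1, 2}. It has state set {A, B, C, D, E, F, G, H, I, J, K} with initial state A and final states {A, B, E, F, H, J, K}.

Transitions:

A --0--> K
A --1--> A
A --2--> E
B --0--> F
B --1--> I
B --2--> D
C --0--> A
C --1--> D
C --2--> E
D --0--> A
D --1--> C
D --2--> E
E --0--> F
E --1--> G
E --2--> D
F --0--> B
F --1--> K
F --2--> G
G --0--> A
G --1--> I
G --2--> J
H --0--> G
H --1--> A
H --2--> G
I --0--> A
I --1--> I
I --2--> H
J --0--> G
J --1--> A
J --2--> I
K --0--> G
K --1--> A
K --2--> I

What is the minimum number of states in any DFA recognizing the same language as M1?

Every state is reachable, so we keep all 11.
Start with accepting vs non-accepting: {A,B,E,F,H,J,K} | {C,D,G,I}.
Refine {A,B,E,F,H,J,K} on symbol 0: members go to different blocks, giving {A,B,E,F} and {H,J,K}.
On input 0, block {A,B,E,F} splits into {B,E,F} and {A}.
Split {B,E,F} by δ(·,1) → {B,E} and {F}.
Refine {C,D,G,I} on symbol 2: members go to different blocks, giving {C,D} and {G,I}.
Stable partition: {B,E} | {C,D} | {H,J,K} | {A} | {F} | {G,I} — 6 equivalence classes.

6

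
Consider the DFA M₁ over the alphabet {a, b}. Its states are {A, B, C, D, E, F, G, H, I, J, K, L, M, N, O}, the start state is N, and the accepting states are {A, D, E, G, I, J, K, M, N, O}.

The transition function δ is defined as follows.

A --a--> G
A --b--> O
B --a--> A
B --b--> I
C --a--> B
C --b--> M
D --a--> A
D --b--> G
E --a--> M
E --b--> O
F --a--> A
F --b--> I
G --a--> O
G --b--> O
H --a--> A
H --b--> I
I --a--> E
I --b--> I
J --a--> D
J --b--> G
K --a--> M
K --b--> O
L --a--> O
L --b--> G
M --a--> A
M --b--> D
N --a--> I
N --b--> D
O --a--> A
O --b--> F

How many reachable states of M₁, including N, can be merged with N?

1

Reachable states from the start: {A,D,E,F,G,I,M,N,O}. Unreachable: {B,C,H,J,K,L} — drop them.
Start with accepting vs non-accepting: {A,D,E,G,I,M,N,O} | {F}.
On input b, block {A,D,E,G,I,M,N,O} splits into {A,D,E,G,I,M,N} and {O}.
Split {A,D,E,G,I,M,N} by δ(·,a) → {A,D,E,I,M,N} and {G}.
Refine {A,D,E,I,M,N} on symbol a: members go to different blocks, giving {D,E,I,M,N} and {A}.
Split {D,E,I,M,N} by δ(·,a) → {E,I,N} and {D,M}.
Refine {E,I,N} on symbol a: members go to different blocks, giving {I,N} and {E}.
Refine {I,N} on symbol a: members go to different blocks, giving {I} and {N}.
Split {D,M} by δ(·,b) → {D} and {M}.
Stable partition: {I} | {F} | {O} | {G} | {A} | {D} | {E} | {N} | {M} — 9 equivalence classes.
State N belongs to the block {N}, which has 1 states.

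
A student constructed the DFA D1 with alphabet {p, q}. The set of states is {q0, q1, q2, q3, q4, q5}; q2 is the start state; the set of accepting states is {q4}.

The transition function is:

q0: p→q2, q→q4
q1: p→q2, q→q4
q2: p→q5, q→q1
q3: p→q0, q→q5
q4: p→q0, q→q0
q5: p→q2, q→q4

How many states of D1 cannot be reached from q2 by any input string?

1

BFS from q2 reaches {q0, q1, q2, q4, q5}; the 1 state(s) q3 are never visited.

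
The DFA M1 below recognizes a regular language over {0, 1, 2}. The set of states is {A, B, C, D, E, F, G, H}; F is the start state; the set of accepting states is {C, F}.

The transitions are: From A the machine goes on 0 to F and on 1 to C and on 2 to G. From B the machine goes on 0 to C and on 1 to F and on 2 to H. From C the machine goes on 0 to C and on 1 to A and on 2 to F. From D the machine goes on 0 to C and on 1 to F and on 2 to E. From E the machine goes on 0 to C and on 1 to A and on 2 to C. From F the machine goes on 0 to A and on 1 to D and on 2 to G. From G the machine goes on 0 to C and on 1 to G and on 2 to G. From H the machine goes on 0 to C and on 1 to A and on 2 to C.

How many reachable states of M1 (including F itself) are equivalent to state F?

1

Reachable states from the start: {A,C,D,E,F,G}. Unreachable: {B,H} — drop them.
P0 = {C,F} | {A,D,E,G}.
On input 0, block {C,F} splits into {C} and {F}.
Refine {A,D,E,G} on symbol 0: members go to different blocks, giving {D,E,G} and {A}.
On input 1, block {D,E,G} splits into {D} and {E} and {G}.
No further refinement is possible. Final partition (6 blocks): {C} | {D} | {F} | {A} | {E} | {G}.
The equivalence class containing F is {F}, of size 1.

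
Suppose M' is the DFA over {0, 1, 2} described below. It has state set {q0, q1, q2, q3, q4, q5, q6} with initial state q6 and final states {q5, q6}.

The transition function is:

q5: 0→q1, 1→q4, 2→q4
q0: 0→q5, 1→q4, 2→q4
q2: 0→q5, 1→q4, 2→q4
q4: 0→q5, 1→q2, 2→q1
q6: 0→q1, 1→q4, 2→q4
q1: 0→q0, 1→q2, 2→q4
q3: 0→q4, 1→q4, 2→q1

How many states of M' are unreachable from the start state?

1

No path from q6 leads to q3; the other 6 states are all reachable.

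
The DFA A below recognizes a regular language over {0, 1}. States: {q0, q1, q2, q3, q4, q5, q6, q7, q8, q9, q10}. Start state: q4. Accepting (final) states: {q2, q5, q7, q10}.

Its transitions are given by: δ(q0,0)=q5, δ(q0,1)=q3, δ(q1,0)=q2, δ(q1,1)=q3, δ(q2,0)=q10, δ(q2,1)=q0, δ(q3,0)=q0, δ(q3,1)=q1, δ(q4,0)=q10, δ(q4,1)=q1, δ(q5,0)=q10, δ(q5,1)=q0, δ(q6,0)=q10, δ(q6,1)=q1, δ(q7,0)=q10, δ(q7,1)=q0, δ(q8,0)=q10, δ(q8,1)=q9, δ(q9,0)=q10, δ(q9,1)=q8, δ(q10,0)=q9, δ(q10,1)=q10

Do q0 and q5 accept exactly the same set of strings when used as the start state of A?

Reachable states from the start: {q0,q1,q2,q3,q4,q5,q8,q9,q10}. Unreachable: {q6,q7} — drop them.
P0 = {q2,q5,q10} | {q0,q1,q3,q4,q8,q9}.
On input 0, block {q2,q5,q10} splits into {q2,q5} and {q10}.
Refine {q0,q1,q3,q4,q8,q9} on symbol 0: members go to different blocks, giving {q4,q8,q9} and {q0,q1} and {q3}.
Refine {q4,q8,q9} on symbol 1: members go to different blocks, giving {q8,q9} and {q4}.
The partition is now stable with 6 blocks: {q2,q5} | {q8,q9} | {q10} | {q0,q1} | {q3} | {q4}.
q0 and q5 end up in different blocks, so they are distinguishable. For instance, the string 'ε' is accepted from only q5.

No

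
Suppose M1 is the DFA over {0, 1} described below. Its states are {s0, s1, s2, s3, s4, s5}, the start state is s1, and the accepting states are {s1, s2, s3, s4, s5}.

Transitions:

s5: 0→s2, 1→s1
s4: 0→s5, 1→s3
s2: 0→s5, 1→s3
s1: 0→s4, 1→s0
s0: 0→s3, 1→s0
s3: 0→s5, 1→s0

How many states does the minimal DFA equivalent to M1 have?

3

All states are reachable from the start state.
P0 = {s1,s2,s3,s4,s5} | {s0}.
Split {s1,s2,s3,s4,s5} by δ(·,1) → {s2,s4,s5} and {s1,s3}.
The partition is now stable with 3 blocks: {s2,s4,s5} | {s0} | {s1,s3}.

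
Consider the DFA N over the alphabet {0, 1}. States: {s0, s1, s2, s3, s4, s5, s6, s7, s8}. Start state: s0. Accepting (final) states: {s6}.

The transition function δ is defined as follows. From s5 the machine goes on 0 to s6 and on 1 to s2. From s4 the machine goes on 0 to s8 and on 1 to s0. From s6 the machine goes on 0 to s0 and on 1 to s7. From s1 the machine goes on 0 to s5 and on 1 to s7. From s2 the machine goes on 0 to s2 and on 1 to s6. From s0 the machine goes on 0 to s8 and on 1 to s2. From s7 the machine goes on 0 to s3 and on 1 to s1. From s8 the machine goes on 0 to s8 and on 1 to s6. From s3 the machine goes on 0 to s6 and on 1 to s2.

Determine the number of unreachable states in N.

1

BFS from s0 reaches {s0, s1, s2, s3, s5, s6, s7, s8}; the 1 state(s) s4 are never visited.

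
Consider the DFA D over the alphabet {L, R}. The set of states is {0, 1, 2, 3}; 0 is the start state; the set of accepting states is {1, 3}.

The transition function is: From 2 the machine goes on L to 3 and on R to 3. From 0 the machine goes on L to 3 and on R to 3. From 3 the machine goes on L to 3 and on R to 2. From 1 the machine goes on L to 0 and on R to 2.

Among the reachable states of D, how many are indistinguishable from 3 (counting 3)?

1

Reachable states from the start: {0,2,3}. Unreachable: {1} — drop them.
Initial partition by acceptance: {3} | {0,2}.
Stable partition: {3} | {0,2} — 2 equivalence classes.
The equivalence class containing 3 is {3}, of size 1.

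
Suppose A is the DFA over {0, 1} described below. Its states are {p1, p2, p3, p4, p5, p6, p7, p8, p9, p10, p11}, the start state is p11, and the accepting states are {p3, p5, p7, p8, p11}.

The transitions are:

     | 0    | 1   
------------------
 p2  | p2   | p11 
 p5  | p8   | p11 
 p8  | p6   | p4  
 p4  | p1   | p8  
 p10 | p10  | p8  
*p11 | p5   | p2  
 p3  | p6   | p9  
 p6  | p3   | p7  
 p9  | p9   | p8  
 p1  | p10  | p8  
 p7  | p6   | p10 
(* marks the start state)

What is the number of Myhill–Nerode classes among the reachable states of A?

6

Start with accepting vs non-accepting: {p3,p5,p7,p8,p11} | {p1,p2,p4,p6,p9,p10}.
Split {p3,p5,p7,p8,p11} by δ(·,0) → {p3,p7,p8} and {p5,p11}.
Split {p1,p2,p4,p6,p9,p10} by δ(·,0) → {p1,p2,p4,p9,p10} and {p6}.
On input 1, block {p1,p2,p4,p9,p10} splits into {p1,p4,p9,p10} and {p2}.
Split {p5,p11} by δ(·,0) → {p5} and {p11}.
Stable partition: {p3,p7,p8} | {p1,p4,p9,p10} | {p5} | {p6} | {p2} | {p11} — 6 equivalence classes.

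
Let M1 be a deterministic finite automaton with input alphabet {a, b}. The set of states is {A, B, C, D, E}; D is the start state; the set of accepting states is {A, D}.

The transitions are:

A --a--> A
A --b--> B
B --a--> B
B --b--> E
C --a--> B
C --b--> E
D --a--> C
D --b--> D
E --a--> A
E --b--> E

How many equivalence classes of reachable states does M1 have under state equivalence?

4

Every state is reachable, so we keep all 5.
P0 = {A,D} | {B,C,E}.
On input a, block {A,D} splits into {A} and {D}.
Split {B,C,E} by δ(·,a) → {B,C} and {E}.
The partition is now stable with 4 blocks: {A} | {B,C} | {D} | {E}.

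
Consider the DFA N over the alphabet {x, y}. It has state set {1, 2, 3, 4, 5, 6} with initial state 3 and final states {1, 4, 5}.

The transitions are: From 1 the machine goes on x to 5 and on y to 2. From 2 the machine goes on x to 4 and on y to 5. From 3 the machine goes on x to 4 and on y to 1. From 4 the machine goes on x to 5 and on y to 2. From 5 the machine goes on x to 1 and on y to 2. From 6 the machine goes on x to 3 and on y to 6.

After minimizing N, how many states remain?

First remove the unreachable states {6}; 5 states remain.
Initial partition by acceptance: {1,4,5} | {2,3}.
Stable partition: {1,4,5} | {2,3} — 2 equivalence classes.

2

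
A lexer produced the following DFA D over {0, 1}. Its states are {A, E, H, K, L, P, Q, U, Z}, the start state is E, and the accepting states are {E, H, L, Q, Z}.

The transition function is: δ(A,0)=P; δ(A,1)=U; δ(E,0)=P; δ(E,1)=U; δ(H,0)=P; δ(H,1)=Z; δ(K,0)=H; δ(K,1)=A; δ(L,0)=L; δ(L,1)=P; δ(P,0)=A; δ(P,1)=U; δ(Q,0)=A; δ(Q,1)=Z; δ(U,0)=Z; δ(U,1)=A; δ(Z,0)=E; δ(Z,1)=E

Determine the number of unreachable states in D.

No path from E leads to H, K, L, Q; the other 5 states are all reachable.

4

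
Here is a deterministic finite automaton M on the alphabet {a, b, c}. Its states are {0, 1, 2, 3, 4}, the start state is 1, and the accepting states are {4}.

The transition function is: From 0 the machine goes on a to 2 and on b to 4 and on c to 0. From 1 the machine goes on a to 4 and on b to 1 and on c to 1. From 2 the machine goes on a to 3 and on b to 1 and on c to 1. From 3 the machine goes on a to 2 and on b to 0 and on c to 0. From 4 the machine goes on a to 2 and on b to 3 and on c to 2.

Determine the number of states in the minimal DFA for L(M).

5

P0 = {4} | {0,1,2,3}.
Refine {0,1,2,3} on symbol a: members go to different blocks, giving {0,2,3} and {1}.
Split {0,2,3} by δ(·,b) → {0} and {2} and {3}.
No further refinement is possible. Final partition (5 blocks): {4} | {0} | {1} | {2} | {3}.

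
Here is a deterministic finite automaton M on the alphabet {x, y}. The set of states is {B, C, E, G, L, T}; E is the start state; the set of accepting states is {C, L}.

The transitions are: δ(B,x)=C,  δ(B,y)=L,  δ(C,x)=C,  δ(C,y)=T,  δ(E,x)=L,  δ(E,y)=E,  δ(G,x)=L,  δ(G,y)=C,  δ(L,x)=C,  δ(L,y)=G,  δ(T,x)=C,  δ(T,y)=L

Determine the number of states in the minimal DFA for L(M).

3

States {B} cannot be reached from the start state, so discard them.
P0 = {C,L} | {E,G,T}.
Refine {E,G,T} on symbol y: members go to different blocks, giving {G,T} and {E}.
No further refinement is possible. Final partition (3 blocks): {C,L} | {G,T} | {E}.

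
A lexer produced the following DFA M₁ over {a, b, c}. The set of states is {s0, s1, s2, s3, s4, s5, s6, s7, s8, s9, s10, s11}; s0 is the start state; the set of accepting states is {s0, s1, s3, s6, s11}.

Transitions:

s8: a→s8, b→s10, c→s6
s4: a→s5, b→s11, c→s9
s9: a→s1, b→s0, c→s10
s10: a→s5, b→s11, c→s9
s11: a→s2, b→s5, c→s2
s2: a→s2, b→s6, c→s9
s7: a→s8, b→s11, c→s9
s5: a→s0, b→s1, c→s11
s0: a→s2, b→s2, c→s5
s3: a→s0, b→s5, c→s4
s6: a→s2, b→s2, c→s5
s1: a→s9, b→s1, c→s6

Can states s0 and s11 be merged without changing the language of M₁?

States {s3,s4,s7,s8} cannot be reached from the start state, so discard them.
Start with accepting vs non-accepting: {s0,s1,s6,s11} | {s2,s5,s9,s10}.
Split {s0,s1,s6,s11} by δ(·,b) → {s0,s6,s11} and {s1}.
Split {s2,s5,s9,s10} by δ(·,a) → {s2,s10} and {s5} and {s9}.
Split {s0,s6,s11} by δ(·,b) → {s0,s6} and {s11}.
Refine {s2,s10} on symbol a: members go to different blocks, giving {s2} and {s10}.
No further refinement is possible. Final partition (7 blocks): {s0,s6} | {s2} | {s1} | {s5} | {s9} | {s11} | {s10}.
s0 and s11 end up in different blocks, so they are distinguishable. For instance, the string 'ba' is accepted from only s11.

No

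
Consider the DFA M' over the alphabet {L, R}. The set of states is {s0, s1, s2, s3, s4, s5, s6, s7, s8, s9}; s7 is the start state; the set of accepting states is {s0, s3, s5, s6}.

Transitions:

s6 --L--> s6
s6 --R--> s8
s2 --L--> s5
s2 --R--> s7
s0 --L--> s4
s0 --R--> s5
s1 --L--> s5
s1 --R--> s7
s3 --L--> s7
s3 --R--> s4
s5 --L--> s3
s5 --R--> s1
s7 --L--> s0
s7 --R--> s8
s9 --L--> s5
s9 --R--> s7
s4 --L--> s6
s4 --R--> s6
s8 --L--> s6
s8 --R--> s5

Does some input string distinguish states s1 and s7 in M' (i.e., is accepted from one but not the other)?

Yes

Reachable states from the start: {s0,s1,s3,s4,s5,s6,s7,s8}. Unreachable: {s2,s9} — drop them.
P0 = {s0,s3,s5,s6} | {s1,s4,s7,s8}.
Split {s0,s3,s5,s6} by δ(·,L) → {s0,s3} and {s5,s6}.
Refine {s0,s3} on symbol R: members go to different blocks, giving {s0} and {s3}.
Split {s1,s4,s7,s8} by δ(·,L) → {s1,s4,s8} and {s7}.
On input R, block {s1,s4,s8} splits into {s4,s8} and {s1}.
Split {s5,s6} by δ(·,L) → {s5} and {s6}.
On input R, block {s4,s8} splits into {s4} and {s8}.
Stable partition: {s0} | {s4} | {s5} | {s3} | {s7} | {s1} | {s6} | {s8} — 8 equivalence classes.
s1 and s7 end up in different blocks, so they are distinguishable. For instance, the string 'LL' is accepted from only s1.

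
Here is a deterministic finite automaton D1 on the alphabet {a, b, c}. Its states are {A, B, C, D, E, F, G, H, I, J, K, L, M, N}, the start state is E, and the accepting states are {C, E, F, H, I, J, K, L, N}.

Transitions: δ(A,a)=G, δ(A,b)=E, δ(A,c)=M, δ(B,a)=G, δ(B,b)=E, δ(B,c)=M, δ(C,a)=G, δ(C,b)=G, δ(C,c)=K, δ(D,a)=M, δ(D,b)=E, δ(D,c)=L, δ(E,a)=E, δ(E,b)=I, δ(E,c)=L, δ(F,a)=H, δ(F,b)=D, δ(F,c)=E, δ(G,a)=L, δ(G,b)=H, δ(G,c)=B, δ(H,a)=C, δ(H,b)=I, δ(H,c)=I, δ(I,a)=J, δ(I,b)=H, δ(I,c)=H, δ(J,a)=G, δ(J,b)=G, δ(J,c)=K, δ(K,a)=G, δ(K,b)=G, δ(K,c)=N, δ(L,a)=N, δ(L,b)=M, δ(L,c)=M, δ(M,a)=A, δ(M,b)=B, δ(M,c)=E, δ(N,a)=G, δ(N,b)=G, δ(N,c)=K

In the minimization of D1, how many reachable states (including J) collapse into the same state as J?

States {D,F} cannot be reached from the start state, so discard them.
Initial partition by acceptance: {C,E,H,I,J,K,L,N} | {A,B,G,M}.
Split {C,E,H,I,J,K,L,N} by δ(·,a) → {C,J,K,N} and {E,H,I,L}.
Split {A,B,G,M} by δ(·,a) → {A,B,M} and {G}.
Split {A,B,M} by δ(·,a) → {A,B} and {M}.
Split {E,H,I,L} by δ(·,a) → {H,I,L} and {E}.
On input b, block {H,I,L} splits into {H,I} and {L}.
No further refinement is possible. Final partition (7 blocks): {C,J,K,N} | {A,B} | {H,I} | {G} | {M} | {E} | {L}.
State J belongs to the block {C,J,K,N}, which has 4 states.

4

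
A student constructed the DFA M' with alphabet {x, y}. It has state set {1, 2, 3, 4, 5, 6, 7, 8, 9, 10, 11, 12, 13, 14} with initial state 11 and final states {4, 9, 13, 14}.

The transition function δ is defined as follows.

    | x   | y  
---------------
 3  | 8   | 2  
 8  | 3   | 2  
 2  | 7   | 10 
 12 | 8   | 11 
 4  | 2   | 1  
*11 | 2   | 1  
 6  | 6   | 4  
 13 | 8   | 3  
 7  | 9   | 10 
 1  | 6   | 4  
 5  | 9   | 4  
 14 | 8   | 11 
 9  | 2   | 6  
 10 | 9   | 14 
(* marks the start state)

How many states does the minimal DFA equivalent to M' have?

8

First remove the unreachable states {5,12,13}; 11 states remain.
Initial partition by acceptance: {4,9,14} | {1,2,3,6,7,8,10,11}.
Split {1,2,3,6,7,8,10,11} by δ(·,x) → {1,2,3,6,8,11} and {7,10}.
Refine {1,2,3,6,8,11} on symbol x: members go to different blocks, giving {1,3,6,8,11} and {2}.
On input x, block {4,9,14} splits into {4,9} and {14}.
Split {1,3,6,8,11} by δ(·,x) → {1,3,6,8} and {11}.
Split {1,3,6,8} by δ(·,y) → {1,6} and {3,8}.
Refine {7,10} on symbol y: members go to different blocks, giving {7} and {10}.
The partition is now stable with 8 blocks: {4,9} | {1,6} | {7} | {2} | {14} | {11} | {3,8} | {10}.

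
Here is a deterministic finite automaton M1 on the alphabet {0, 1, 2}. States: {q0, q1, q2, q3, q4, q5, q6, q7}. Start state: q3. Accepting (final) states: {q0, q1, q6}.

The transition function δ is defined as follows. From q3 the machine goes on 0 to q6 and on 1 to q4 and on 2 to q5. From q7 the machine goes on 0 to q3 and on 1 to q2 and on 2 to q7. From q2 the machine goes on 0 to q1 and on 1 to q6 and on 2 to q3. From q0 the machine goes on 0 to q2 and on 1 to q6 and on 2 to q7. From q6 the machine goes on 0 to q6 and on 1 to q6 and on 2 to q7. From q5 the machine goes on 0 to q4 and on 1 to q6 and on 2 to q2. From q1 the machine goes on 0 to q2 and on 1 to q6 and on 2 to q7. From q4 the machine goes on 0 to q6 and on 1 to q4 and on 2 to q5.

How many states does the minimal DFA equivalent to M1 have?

First remove the unreachable states {q0}; 7 states remain.
P0 = {q1,q6} | {q2,q3,q4,q5,q7}.
Refine {q1,q6} on symbol 0: members go to different blocks, giving {q1} and {q6}.
Refine {q2,q3,q4,q5,q7} on symbol 0: members go to different blocks, giving {q3,q4} and {q5,q7} and {q2}.
Split {q5,q7} by δ(·,1) → {q5} and {q7}.
No further refinement is possible. Final partition (6 blocks): {q1} | {q3,q4} | {q6} | {q5} | {q2} | {q7}.

6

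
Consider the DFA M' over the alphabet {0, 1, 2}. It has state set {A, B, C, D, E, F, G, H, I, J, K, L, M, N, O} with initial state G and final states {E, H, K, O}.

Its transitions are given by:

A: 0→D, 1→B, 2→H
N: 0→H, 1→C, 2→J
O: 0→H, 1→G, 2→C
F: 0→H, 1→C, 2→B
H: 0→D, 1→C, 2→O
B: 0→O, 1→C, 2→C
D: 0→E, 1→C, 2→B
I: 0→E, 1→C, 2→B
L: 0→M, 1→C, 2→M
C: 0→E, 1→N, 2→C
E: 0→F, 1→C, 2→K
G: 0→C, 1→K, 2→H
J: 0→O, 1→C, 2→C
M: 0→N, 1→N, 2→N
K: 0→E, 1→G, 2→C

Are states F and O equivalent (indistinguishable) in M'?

No

Reachable states from the start: {B,C,D,E,F,G,H,J,K,N,O}. Unreachable: {A,I,L,M} — drop them.
Start with accepting vs non-accepting: {E,H,K,O} | {B,C,D,F,G,J,N}.
On input 0, block {E,H,K,O} splits into {E,H} and {K,O}.
On input 0, block {B,C,D,F,G,J,N} splits into {C,D,F,N} and {B,J} and {G}.
Refine {C,D,F,N} on symbol 2: members go to different blocks, giving {D,F,N} and {C}.
Stable partition: {E,H} | {D,F,N} | {K,O} | {B,J} | {G} | {C} — 6 equivalence classes.
F and O end up in different blocks, so they are distinguishable. For instance, the string 'ε' is accepted from only O.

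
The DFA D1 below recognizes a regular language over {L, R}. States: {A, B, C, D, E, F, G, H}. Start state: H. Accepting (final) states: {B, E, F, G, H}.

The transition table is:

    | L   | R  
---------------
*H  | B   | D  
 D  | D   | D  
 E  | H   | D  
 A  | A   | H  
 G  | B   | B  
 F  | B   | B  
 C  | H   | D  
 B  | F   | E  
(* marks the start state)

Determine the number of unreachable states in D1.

Starting at H and following transitions, the reachable set is {B, D, E, F, H}. That leaves A, C, G unreachable — 3 in total.

3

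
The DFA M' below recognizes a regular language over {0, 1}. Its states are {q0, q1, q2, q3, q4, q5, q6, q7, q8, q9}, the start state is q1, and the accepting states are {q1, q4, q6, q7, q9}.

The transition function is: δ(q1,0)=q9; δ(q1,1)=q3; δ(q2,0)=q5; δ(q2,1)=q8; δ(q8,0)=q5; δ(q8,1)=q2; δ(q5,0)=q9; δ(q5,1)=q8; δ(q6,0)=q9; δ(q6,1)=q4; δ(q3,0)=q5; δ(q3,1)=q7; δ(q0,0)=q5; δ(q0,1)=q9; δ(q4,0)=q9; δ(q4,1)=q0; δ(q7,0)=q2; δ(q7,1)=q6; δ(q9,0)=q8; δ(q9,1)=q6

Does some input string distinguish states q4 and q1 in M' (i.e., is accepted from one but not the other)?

Every state is reachable, so we keep all 10.
Start with accepting vs non-accepting: {q1,q4,q6,q7,q9} | {q0,q2,q3,q5,q8}.
Split {q1,q4,q6,q7,q9} by δ(·,0) → {q1,q4,q6} and {q7,q9}.
Split {q1,q4,q6} by δ(·,1) → {q1,q4} and {q6}.
Split {q0,q2,q3,q5,q8} by δ(·,0) → {q0,q2,q3,q8} and {q5}.
Refine {q0,q2,q3,q8} on symbol 1: members go to different blocks, giving {q0,q3} and {q2,q8}.
Stable partition: {q1,q4} | {q0,q3} | {q7,q9} | {q6} | {q5} | {q2,q8} — 6 equivalence classes.
q4 and q1 lie in the same block of the stable partition, so they are equivalent — no string distinguishes them.

No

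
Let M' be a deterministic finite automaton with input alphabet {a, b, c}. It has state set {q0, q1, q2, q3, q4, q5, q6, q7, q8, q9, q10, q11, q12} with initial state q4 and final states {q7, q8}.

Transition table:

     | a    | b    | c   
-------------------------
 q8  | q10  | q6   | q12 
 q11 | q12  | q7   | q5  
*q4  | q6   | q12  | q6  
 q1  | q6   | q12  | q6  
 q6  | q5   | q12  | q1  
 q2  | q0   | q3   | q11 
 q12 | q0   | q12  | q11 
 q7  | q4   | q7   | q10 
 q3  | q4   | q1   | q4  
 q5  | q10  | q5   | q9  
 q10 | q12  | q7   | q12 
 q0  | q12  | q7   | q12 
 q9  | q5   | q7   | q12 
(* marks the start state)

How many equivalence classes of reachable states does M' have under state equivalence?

Reachable states from the start: {q0,q1,q4,q5,q6,q7,q9,q10,q11,q12}. Unreachable: {q2,q3,q8} — drop them.
Start with accepting vs non-accepting: {q7} | {q0,q1,q4,q5,q6,q9,q10,q11,q12}.
Split {q0,q1,q4,q5,q6,q9,q10,q11,q12} by δ(·,b) → {q1,q4,q5,q6,q12} and {q0,q9,q10,q11}.
On input a, block {q1,q4,q5,q6,q12} splits into {q1,q4,q6} and {q5,q12}.
Refine {q1,q4,q6} on symbol a: members go to different blocks, giving {q1,q4} and {q6}.
Stable partition: {q7} | {q1,q4} | {q0,q9,q10,q11} | {q5,q12} | {q6} — 5 equivalence classes.

5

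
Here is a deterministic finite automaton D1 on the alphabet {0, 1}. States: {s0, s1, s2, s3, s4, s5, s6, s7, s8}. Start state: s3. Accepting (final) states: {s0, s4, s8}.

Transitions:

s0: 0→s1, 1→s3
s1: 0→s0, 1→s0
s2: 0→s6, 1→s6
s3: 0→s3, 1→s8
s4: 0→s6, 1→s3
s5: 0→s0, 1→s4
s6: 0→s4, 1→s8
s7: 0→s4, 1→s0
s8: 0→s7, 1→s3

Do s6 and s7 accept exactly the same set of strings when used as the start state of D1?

States {s2,s5} cannot be reached from the start state, so discard them.
P0 = {s0,s4,s8} | {s1,s3,s6,s7}.
On input 0, block {s1,s3,s6,s7} splits into {s1,s6,s7} and {s3}.
Stable partition: {s0,s4,s8} | {s1,s6,s7} | {s3} — 3 equivalence classes.
s6 and s7 lie in the same block of the stable partition, so they are equivalent — no string distinguishes them.

Yes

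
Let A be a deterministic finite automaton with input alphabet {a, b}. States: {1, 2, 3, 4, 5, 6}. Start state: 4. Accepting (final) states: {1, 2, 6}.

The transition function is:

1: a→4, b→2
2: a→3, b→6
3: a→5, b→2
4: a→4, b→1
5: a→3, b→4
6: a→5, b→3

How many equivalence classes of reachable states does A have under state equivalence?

6

Every state is reachable, so we keep all 6.
P0 = {1,2,6} | {3,4,5}.
Split {1,2,6} by δ(·,b) → {1,2} and {6}.
On input b, block {1,2} splits into {1} and {2}.
Refine {3,4,5} on symbol b: members go to different blocks, giving {3} and {4} and {5}.
Stable partition: {1} | {3} | {6} | {2} | {4} | {5} — 6 equivalence classes.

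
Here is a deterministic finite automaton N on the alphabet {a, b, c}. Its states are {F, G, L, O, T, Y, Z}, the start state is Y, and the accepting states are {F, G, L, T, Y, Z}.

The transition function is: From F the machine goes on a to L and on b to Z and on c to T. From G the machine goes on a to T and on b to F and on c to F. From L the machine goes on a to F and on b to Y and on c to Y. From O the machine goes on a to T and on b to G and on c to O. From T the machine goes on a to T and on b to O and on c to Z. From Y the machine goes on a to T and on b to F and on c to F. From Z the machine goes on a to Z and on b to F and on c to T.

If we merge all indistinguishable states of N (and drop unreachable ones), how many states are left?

Every state is reachable, so we keep all 7.
Start with accepting vs non-accepting: {F,G,L,T,Y,Z} | {O}.
Split {F,G,L,T,Y,Z} by δ(·,b) → {F,G,L,Y,Z} and {T}.
Split {F,G,L,Y,Z} by δ(·,a) → {F,L,Z} and {G,Y}.
Split {F,L,Z} by δ(·,b) → {F,Z} and {L}.
Split {F,Z} by δ(·,a) → {F} and {Z}.
The partition is now stable with 6 blocks: {F} | {O} | {T} | {G,Y} | {L} | {Z}.

6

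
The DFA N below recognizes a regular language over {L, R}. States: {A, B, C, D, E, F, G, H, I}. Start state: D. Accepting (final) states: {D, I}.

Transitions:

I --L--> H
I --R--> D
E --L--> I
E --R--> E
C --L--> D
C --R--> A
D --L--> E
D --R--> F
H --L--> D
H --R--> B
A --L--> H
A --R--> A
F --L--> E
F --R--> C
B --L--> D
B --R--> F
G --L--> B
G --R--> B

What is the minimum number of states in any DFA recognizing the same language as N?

8

First remove the unreachable states {G}; 8 states remain.
P0 = {D,I} | {A,B,C,E,F,H}.
Refine {D,I} on symbol R: members go to different blocks, giving {D} and {I}.
On input L, block {A,B,C,E,F,H} splits into {B,C,H} and {A,F} and {E}.
Split {B,C,H} by δ(·,R) → {B,C} and {H}.
Split {A,F} by δ(·,L) → {A} and {F}.
Refine {B,C} on symbol R: members go to different blocks, giving {B} and {C}.
No further refinement is possible. Final partition (8 blocks): {D} | {B} | {I} | {A} | {E} | {H} | {F} | {C}.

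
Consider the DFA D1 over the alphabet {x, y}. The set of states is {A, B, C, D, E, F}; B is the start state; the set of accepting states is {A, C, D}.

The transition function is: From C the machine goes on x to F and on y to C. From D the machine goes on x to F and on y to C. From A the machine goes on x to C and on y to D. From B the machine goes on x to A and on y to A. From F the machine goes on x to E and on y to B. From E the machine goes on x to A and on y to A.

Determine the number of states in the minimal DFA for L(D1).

Start with accepting vs non-accepting: {A,C,D} | {B,E,F}.
Split {A,C,D} by δ(·,x) → {C,D} and {A}.
Refine {B,E,F} on symbol x: members go to different blocks, giving {B,E} and {F}.
No further refinement is possible. Final partition (4 blocks): {C,D} | {B,E} | {A} | {F}.

4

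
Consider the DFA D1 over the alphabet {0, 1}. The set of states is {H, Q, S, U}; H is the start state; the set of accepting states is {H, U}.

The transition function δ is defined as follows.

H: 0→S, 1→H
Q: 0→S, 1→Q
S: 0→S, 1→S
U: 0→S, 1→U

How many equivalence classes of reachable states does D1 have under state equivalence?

First remove the unreachable states {Q,U}; 2 states remain.
Initial partition by acceptance: {H} | {S}.
Stable partition: {H} | {S} — 2 equivalence classes.

2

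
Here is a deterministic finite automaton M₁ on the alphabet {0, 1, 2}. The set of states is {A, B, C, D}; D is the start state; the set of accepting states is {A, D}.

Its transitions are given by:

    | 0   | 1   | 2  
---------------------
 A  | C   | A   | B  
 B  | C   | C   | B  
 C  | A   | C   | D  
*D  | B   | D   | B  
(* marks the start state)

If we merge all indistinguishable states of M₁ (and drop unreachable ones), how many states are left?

All states are reachable from the start state.
P0 = {A,D} | {B,C}.
Refine {B,C} on symbol 0: members go to different blocks, giving {B} and {C}.
Split {A,D} by δ(·,0) → {A} and {D}.
The partition is now stable with 4 blocks: {A} | {B} | {C} | {D}.

4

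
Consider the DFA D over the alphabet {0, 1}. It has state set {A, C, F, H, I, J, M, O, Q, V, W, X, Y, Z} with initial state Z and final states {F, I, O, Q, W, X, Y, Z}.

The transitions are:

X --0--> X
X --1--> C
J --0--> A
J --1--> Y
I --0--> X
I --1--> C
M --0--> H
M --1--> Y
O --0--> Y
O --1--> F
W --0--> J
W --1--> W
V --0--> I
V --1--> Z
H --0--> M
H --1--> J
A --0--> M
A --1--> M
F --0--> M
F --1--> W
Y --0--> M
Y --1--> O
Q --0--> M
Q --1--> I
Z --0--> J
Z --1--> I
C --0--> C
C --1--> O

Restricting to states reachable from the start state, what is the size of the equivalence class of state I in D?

2

Reachable states from the start: {A,C,F,H,I,J,M,O,W,X,Y,Z}. Unreachable: {Q,V} — drop them.
Start with accepting vs non-accepting: {F,I,O,W,X,Y,Z} | {A,C,H,J,M}.
Refine {F,I,O,W,X,Y,Z} on symbol 0: members go to different blocks, giving {F,W,Y,Z} and {I,O,X}.
Split {F,W,Y,Z} by δ(·,1) → {Y,Z} and {F,W}.
Split {A,C,H,J,M} by δ(·,1) → {J,M} and {A,H} and {C}.
On input 0, block {I,O,X} splits into {I,X} and {O}.
Split {Y,Z} by δ(·,1) → {Z} and {Y}.
Stable partition: {Z} | {J,M} | {I,X} | {F,W} | {A,H} | {C} | {O} | {Y} — 8 equivalence classes.
State I belongs to the block {I,X}, which has 2 states.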